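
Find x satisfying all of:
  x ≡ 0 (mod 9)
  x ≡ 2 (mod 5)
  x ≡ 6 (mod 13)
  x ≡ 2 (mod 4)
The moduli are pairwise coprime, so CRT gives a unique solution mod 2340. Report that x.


Product of moduli M = 9 · 5 · 13 · 4 = 2340.
Merge one congruence at a time:
  Start: x ≡ 0 (mod 9).
  Combine with x ≡ 2 (mod 5); new modulus lcm = 45.
    Write x = 0 + 9·t and substitute into x ≡ 2 (mod 5): 9·t ≡ 2 − 0 = 2 (mod 5).
    Reduce coefficients mod 5: 4·t ≡ 2 (mod 5).
    The inverse of 4 mod 5 is 4 (since 4·4 = 16 = 3·5 + 1), so t ≡ 4·2 = 8 ≡ 3 (mod 5).
    Then x = 0 + 9·3 = 27, valid modulo lcm(9, 5) = 45: x ≡ 27 (mod 45).
  Combine with x ≡ 6 (mod 13); new modulus lcm = 585.
    Write x = 27 + 45·t and substitute into x ≡ 6 (mod 13): 45·t ≡ 6 − 27 = -21 (mod 13).
    Reduce coefficients mod 13: 6·t ≡ 5 (mod 13).
    The inverse of 6 mod 13 is 11 (since 6·11 = 66 = 5·13 + 1), so t ≡ 11·5 = 55 ≡ 3 (mod 13).
    Then x = 27 + 45·3 = 162, valid modulo lcm(45, 13) = 585: x ≡ 162 (mod 585).
  Combine with x ≡ 2 (mod 4); new modulus lcm = 2340.
    Write x = 162 + 585·t and substitute into x ≡ 2 (mod 4): 585·t ≡ 2 − 162 = -160 (mod 4).
    Reduce coefficients mod 4: 1·t ≡ 0 (mod 4).
    So t ≡ 0 (mod 4).
    Then x = 162 + 585·0 = 162, valid modulo lcm(585, 4) = 2340: x ≡ 162 (mod 2340).
Verify against each original: 162 mod 9 = 0, 162 mod 5 = 2, 162 mod 13 = 6, 162 mod 4 = 2.

x ≡ 162 (mod 2340).


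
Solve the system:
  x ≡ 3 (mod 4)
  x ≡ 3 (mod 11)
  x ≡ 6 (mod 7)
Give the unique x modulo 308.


Moduli 4, 11, 7 are pairwise coprime; by CRT there is a unique solution modulo M = 4 · 11 · 7 = 308.
Solve pairwise, accumulating the modulus:
  Start with x ≡ 3 (mod 4).
  Combine with x ≡ 3 (mod 11): since gcd(4, 11) = 1, we get a unique residue mod 44.
    Write x = 3 + 4·t and substitute into x ≡ 3 (mod 11): 4·t ≡ 3 − 3 = 0 (mod 11).
    The inverse of 4 mod 11 is 3 (since 4·3 = 12 = 1·11 + 1), so t ≡ 3·0 = 0 ≡ 0 (mod 11).
    Then x = 3 + 4·0 = 3, valid modulo lcm(4, 11) = 44: x ≡ 3 (mod 44).
  Combine with x ≡ 6 (mod 7): since gcd(44, 7) = 1, we get a unique residue mod 308.
    Write x = 3 + 44·t and substitute into x ≡ 6 (mod 7): 44·t ≡ 6 − 3 = 3 (mod 7).
    Reduce coefficients mod 7: 2·t ≡ 3 (mod 7).
    The inverse of 2 mod 7 is 4 (since 2·4 = 8 = 1·7 + 1), so t ≡ 4·3 = 12 ≡ 5 (mod 7).
    Then x = 3 + 44·5 = 223, valid modulo lcm(44, 7) = 308: x ≡ 223 (mod 308).
Verify: 223 mod 4 = 3 ✓, 223 mod 11 = 3 ✓, 223 mod 7 = 6 ✓.

x ≡ 223 (mod 308).


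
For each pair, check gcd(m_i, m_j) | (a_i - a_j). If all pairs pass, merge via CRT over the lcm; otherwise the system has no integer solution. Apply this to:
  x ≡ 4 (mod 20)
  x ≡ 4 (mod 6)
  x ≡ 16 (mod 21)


Moduli 20, 6, 21 are not pairwise coprime, so CRT works modulo lcm(m_i) when all pairwise compatibility conditions hold.
Pairwise compatibility: gcd(m_i, m_j) must divide a_i - a_j for every pair.
Merge one congruence at a time:
  Start: x ≡ 4 (mod 20).
  Combine with x ≡ 4 (mod 6): gcd(20, 6) = 2; 4 - 4 = 0, which IS divisible by 2, so compatible.
    Write x = 4 + 20·t and substitute into x ≡ 4 (mod 6): 20·t ≡ 4 − 4 = 0 (mod 6).
    Divide the congruence (and modulus) by g = 2: 10·t ≡ 0 (mod 3).
    Reduce coefficients mod 3: 1·t ≡ 0 (mod 3).
    So t ≡ 0 (mod 3).
    Then x = 4 + 20·0 = 4, valid modulo lcm(20, 6) = 60: x ≡ 4 (mod 60).
  Combine with x ≡ 16 (mod 21): gcd(60, 21) = 3; 16 - 4 = 12, which IS divisible by 3, so compatible.
    Write x = 4 + 60·t and substitute into x ≡ 16 (mod 21): 60·t ≡ 16 − 4 = 12 (mod 21).
    Divide the congruence (and modulus) by g = 3: 20·t ≡ 4 (mod 7).
    Reduce coefficients mod 7: 6·t ≡ 4 (mod 7).
    The inverse of 6 mod 7 is 6 (since 6·6 = 36 = 5·7 + 1), so t ≡ 6·4 = 24 ≡ 3 (mod 7).
    Then x = 4 + 60·3 = 184, valid modulo lcm(60, 21) = 420: x ≡ 184 (mod 420).
Verify: 184 mod 20 = 4, 184 mod 6 = 4, 184 mod 21 = 16.

x ≡ 184 (mod 420).


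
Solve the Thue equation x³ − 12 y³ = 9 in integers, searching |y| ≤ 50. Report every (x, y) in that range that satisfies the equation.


The equation is x³ - 12y³ = 9. For fixed y, x³ = 12·y³ + 9, so a solution requires the RHS to be a perfect cube.
Strategy: iterate y from -50 to 50, compute RHS = 12·y³ + 9, and check whether it is a (positive or negative) perfect cube.
Check small values of y:
  y = 0: RHS = 9 is not a perfect cube.
  y = 1: RHS = 21 is not a perfect cube.
  y = -1: RHS = -3 is not a perfect cube.
  y = 2: RHS = 105 is not a perfect cube.
  y = -2: RHS = -87 is not a perfect cube.
  y = 3: RHS = 333 is not a perfect cube.
  y = -3: RHS = -315 is not a perfect cube.
Continuing the search up to |y| = 50 finds no solutions either.
No (x, y) in the scanned range satisfies the equation.

No integer solutions with |y| ≤ 50.


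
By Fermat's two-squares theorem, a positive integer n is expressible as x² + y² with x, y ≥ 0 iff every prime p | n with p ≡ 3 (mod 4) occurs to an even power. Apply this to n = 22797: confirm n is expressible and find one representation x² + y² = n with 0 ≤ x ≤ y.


Step 1: Factor n = 22797 = 3^2 · 17 · 149.
Step 2: Check the mod-4 condition on each prime factor: 3 ≡ 3 (mod 4), exponent 2 (must be even); 17 ≡ 1 (mod 4), exponent 1; 149 ≡ 1 (mod 4), exponent 1.
All primes ≡ 3 (mod 4) appear to even exponent (or don't appear), so by the two-squares theorem n IS expressible as a sum of two squares.
Step 3: Build a representation. Group n = k² · m with k = 3 and m = 17 · 149 = 2533 (a product of primes ≡ 1 (mod 4)); a representation of m scales to one of n via (k·x)² + (k·y)² = k²(x² + y²). Each prime p ≡ 1 (mod 4) is itself a sum of two squares; find a² by testing p − a² for a perfect square:
  17: 17 − 1² = 16 = 4² ⇒ 17 = 1² + 4².
  149: 149 − 1² = 148, 149 − 2² = 145, 149 − 3² = 140, 149 − 4² = 133, 149 − 5² = 124, 149 − 6² = 113, 149 − 7² = 100 = 10² ⇒ 149 = 7² + 10².
  Combine using the Brahmagupta–Fibonacci identity (a² + b²)(c² + d²) = (ac − bd)² + (ad + bc)² = (ac + bd)² + (ad − bc)²:
  17 · 149 = 2533: from (1² + 4²)(7² + 10²), take (1·7 − 4·10, 1·10 + 4·7) = (7 − 40, 10 + 28) = (-33, 38); dropping signs (only squares matter) gives (33, 38); check 33² + 38² = 1089 + 1444 = 2533 ✓.
  Scale by k = 3: (3·33, 3·38) = (99, 114).
Step 4: Order so x ≤ y and verify: 99² + 114² = 9801 + 12996 = 22797 = n. ✓

n = 22797 = 99² + 114² (one valid representation with x ≤ y).


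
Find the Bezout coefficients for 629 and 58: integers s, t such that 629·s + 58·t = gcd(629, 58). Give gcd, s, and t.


Euclidean algorithm on (629, 58) — divide until remainder is 0:
  629 = 10 · 58 + 49
  58 = 1 · 49 + 9
  49 = 5 · 9 + 4
  9 = 2 · 4 + 1
  4 = 4 · 1 + 0
gcd(629, 58) = 1.
Track Bezout coefficients alongside the remainders: start with r₀ = 629 = a·1 + b·0 (s = 1, t = 0) and r₁ = 58 = a·0 + b·1 (s = 0, t = 1); each new remainder r_{k+1} = r_{k-1} − q_k·r_k inherits s_{k+1} = s_{k-1} − q_k·s_k, t_{k+1} = t_{k-1} − q_k·t_k, so r_k = a·s_k + b·t_k at every step:
  q = 10: r = 49, s = 1 − 10·0 = 1, t = 0 − 10·1 = -10  (check: 629·1 + 58·(-10) = 49)
  q = 1: r = 9, s = 0 − 1·1 = -1, t = 1 − 1·(-10) = 11  (check: 629·(-1) + 58·11 = 9)
  q = 5: r = 4, s = 1 − 5·(-1) = 6, t = -10 − 5·11 = -65  (check: 629·6 + 58·(-65) = 4)
  q = 2: r = 1, s = -1 − 2·6 = -13, t = 11 − 2·(-65) = 141  (check: 629·(-13) + 58·141 = 1)
The row with r = 1 (the gcd) gives the Bezout coefficients s = -13, t = 141.
Result: 629 · (-13) + 58 · (141) = 1.

gcd(629, 58) = 1; s = -13, t = 141 (check: 629·(-13) + 58·141 = 1).


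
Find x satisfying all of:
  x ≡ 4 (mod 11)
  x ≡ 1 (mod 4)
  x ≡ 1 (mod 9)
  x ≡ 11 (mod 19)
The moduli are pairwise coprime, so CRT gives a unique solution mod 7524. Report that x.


Product of moduli M = 11 · 4 · 9 · 19 = 7524.
Merge one congruence at a time:
  Start: x ≡ 4 (mod 11).
  Combine with x ≡ 1 (mod 4); new modulus lcm = 44.
    Write x = 4 + 11·t and substitute into x ≡ 1 (mod 4): 11·t ≡ 1 − 4 = -3 (mod 4).
    Reduce coefficients mod 4: 3·t ≡ 1 (mod 4).
    The inverse of 3 mod 4 is 3 (since 3·3 = 9 = 2·4 + 1), so t ≡ 3·1 = 3 ≡ 3 (mod 4).
    Then x = 4 + 11·3 = 37, valid modulo lcm(11, 4) = 44: x ≡ 37 (mod 44).
  Combine with x ≡ 1 (mod 9); new modulus lcm = 396.
    Write x = 37 + 44·t and substitute into x ≡ 1 (mod 9): 44·t ≡ 1 − 37 = -36 (mod 9).
    Reduce coefficients mod 9: 8·t ≡ 0 (mod 9).
    The inverse of 8 mod 9 is 8 (since 8·8 = 64 = 7·9 + 1), so t ≡ 8·0 = 0 ≡ 0 (mod 9).
    Then x = 37 + 44·0 = 37, valid modulo lcm(44, 9) = 396: x ≡ 37 (mod 396).
  Combine with x ≡ 11 (mod 19); new modulus lcm = 7524.
    Write x = 37 + 396·t and substitute into x ≡ 11 (mod 19): 396·t ≡ 11 − 37 = -26 (mod 19).
    Reduce coefficients mod 19: 16·t ≡ 12 (mod 19).
    The inverse of 16 mod 19 is 6 (since 16·6 = 96 = 5·19 + 1), so t ≡ 6·12 = 72 ≡ 15 (mod 19).
    Then x = 37 + 396·15 = 5977, valid modulo lcm(396, 19) = 7524: x ≡ 5977 (mod 7524).
Verify against each original: 5977 mod 11 = 4, 5977 mod 4 = 1, 5977 mod 9 = 1, 5977 mod 19 = 11.

x ≡ 5977 (mod 7524).


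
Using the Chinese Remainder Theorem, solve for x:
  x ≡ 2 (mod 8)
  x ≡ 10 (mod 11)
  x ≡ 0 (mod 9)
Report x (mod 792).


Moduli 8, 11, 9 are pairwise coprime; by CRT there is a unique solution modulo M = 8 · 11 · 9 = 792.
Solve pairwise, accumulating the modulus:
  Start with x ≡ 2 (mod 8).
  Combine with x ≡ 10 (mod 11): since gcd(8, 11) = 1, we get a unique residue mod 88.
    Write x = 2 + 8·t and substitute into x ≡ 10 (mod 11): 8·t ≡ 10 − 2 = 8 (mod 11).
    The inverse of 8 mod 11 is 7 (since 8·7 = 56 = 5·11 + 1), so t ≡ 7·8 = 56 ≡ 1 (mod 11).
    Then x = 2 + 8·1 = 10, valid modulo lcm(8, 11) = 88: x ≡ 10 (mod 88).
  Combine with x ≡ 0 (mod 9): since gcd(88, 9) = 1, we get a unique residue mod 792.
    Write x = 10 + 88·t and substitute into x ≡ 0 (mod 9): 88·t ≡ 0 − 10 = -10 (mod 9).
    Reduce coefficients mod 9: 7·t ≡ 8 (mod 9).
    The inverse of 7 mod 9 is 4 (since 7·4 = 28 = 3·9 + 1), so t ≡ 4·8 = 32 ≡ 5 (mod 9).
    Then x = 10 + 88·5 = 450, valid modulo lcm(88, 9) = 792: x ≡ 450 (mod 792).
Verify: 450 mod 8 = 2 ✓, 450 mod 11 = 10 ✓, 450 mod 9 = 0 ✓.

x ≡ 450 (mod 792).


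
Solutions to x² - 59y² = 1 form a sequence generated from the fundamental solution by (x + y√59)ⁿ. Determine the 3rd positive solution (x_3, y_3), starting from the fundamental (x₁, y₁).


Step 1: Find the fundamental solution (x₁, y₁) of x² - 59y² = 1.
  Expand √59 as a continued fraction. a₀ = ⌊√59⌋ = 7; iterate m_{k+1} = d_k·a_k − m_k, d_{k+1} = (59 − m_{k+1}²)/d_k, a_{k+1} = ⌊(a₀ + m_{k+1})/d_{k+1}⌋ (starting m₀ = 0, d₀ = 1), with convergents p_k = a_k·p_{k-1} + p_{k-2}, q_k = a_k·q_{k-1} + q_{k-2} (p₋₁ = 1, q₋₁ = 0):
  k = 0: a₀ = 7; p₀/q₀ = 7/1; p₀² − 59·q₀² = 49 − 59 = -10.
  k = 1: m = 7, d = 10, a = ⌊(7 + 7)/10⌋ = 1; p/q = (1·7 + 1)/(1·1 + 0) = 8/1; p² − 59·q² = 64 − 59 = 5.
  k = 2: m = 3, d = 5, a = ⌊(7 + 3)/5⌋ = 2; p/q = (2·8 + 7)/(2·1 + 1) = 23/3; p² − 59·q² = 529 − 531 = -2.
  k = 3: m = 7, d = 2, a = ⌊(7 + 7)/2⌋ = 7; p/q = (7·23 + 8)/(7·3 + 1) = 169/22; p² − 59·q² = 28561 − 28556 = 5.
  k = 4: m = 7, d = 5, a = ⌊(7 + 7)/5⌋ = 2; p/q = (2·169 + 23)/(2·22 + 3) = 361/47; p² − 59·q² = 130321 − 130331 = -10.
  k = 5: m = 3, d = 10, a = ⌊(7 + 3)/10⌋ = 1; p/q = (1·361 + 169)/(1·47 + 22) = 530/69; p² − 59·q² = 280900 − 280899 = 1.
  The first convergent with p² − 59·q² = 1 gives the fundamental solution (x₁, y₁) = (530, 69).
Step 2: Apply the recurrence (x_{n+1}, y_{n+1}) = (x₁x_n + 59y₁y_n, x₁y_n + y₁x_n) repeatedly.
  From (x_1, y_1) = (530, 69): x_2 = 530·530 + 59·69·69 = 561799; y_2 = 530·69 + 69·530 = 73140.
  From (x_2, y_2) = (561799, 73140): x_3 = 530·561799 + 59·69·73140 = 595506410; y_3 = 530·73140 + 69·561799 = 77528331.
Step 3: Verify x_3² - 59·y_3² = 354627884351088100 - 354627884351088099 = 1 (should be 1). ✓

(x_1, y_1) = (530, 69); (x_3, y_3) = (595506410, 77528331).


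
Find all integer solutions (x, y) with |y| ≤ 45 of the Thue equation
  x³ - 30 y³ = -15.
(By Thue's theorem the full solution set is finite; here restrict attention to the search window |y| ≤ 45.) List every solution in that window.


The equation is x³ - 30y³ = -15. For fixed y, x³ = 30·y³ − 15, so a solution requires the RHS to be a perfect cube.
Strategy: iterate y from -45 to 45, compute RHS = 30·y³ − 15, and check whether it is a (positive or negative) perfect cube.
Check small values of y:
  y = 0: RHS = -15 is not a perfect cube.
  y = 1: RHS = 15 is not a perfect cube.
  y = -1: RHS = -45 is not a perfect cube.
  y = 2: RHS = 225 is not a perfect cube.
  y = -2: RHS = -255 is not a perfect cube.
  y = 3: RHS = 795 is not a perfect cube.
  y = -3: RHS = -825 is not a perfect cube.
Continuing the search up to |y| = 45 finds no solutions either.
No (x, y) in the scanned range satisfies the equation.

No integer solutions with |y| ≤ 45.


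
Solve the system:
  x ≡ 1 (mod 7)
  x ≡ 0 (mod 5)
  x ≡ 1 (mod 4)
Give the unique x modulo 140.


Moduli 7, 5, 4 are pairwise coprime; by CRT there is a unique solution modulo M = 7 · 5 · 4 = 140.
Solve pairwise, accumulating the modulus:
  Start with x ≡ 1 (mod 7).
  Combine with x ≡ 0 (mod 5): since gcd(7, 5) = 1, we get a unique residue mod 35.
    Write x = 1 + 7·t and substitute into x ≡ 0 (mod 5): 7·t ≡ 0 − 1 = -1 (mod 5).
    Reduce coefficients mod 5: 2·t ≡ 4 (mod 5).
    The inverse of 2 mod 5 is 3 (since 2·3 = 6 = 1·5 + 1), so t ≡ 3·4 = 12 ≡ 2 (mod 5).
    Then x = 1 + 7·2 = 15, valid modulo lcm(7, 5) = 35: x ≡ 15 (mod 35).
  Combine with x ≡ 1 (mod 4): since gcd(35, 4) = 1, we get a unique residue mod 140.
    Write x = 15 + 35·t and substitute into x ≡ 1 (mod 4): 35·t ≡ 1 − 15 = -14 (mod 4).
    Reduce coefficients mod 4: 3·t ≡ 2 (mod 4).
    The inverse of 3 mod 4 is 3 (since 3·3 = 9 = 2·4 + 1), so t ≡ 3·2 = 6 ≡ 2 (mod 4).
    Then x = 15 + 35·2 = 85, valid modulo lcm(35, 4) = 140: x ≡ 85 (mod 140).
Verify: 85 mod 7 = 1 ✓, 85 mod 5 = 0 ✓, 85 mod 4 = 1 ✓.

x ≡ 85 (mod 140).


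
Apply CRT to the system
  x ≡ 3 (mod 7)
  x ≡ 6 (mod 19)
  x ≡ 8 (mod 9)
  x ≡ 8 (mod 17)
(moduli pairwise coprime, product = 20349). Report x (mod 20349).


Product of moduli M = 7 · 19 · 9 · 17 = 20349.
Merge one congruence at a time:
  Start: x ≡ 3 (mod 7).
  Combine with x ≡ 6 (mod 19); new modulus lcm = 133.
    Write x = 3 + 7·t and substitute into x ≡ 6 (mod 19): 7·t ≡ 6 − 3 = 3 (mod 19).
    The inverse of 7 mod 19 is 11 (since 7·11 = 77 = 4·19 + 1), so t ≡ 11·3 = 33 ≡ 14 (mod 19).
    Then x = 3 + 7·14 = 101, valid modulo lcm(7, 19) = 133: x ≡ 101 (mod 133).
  Combine with x ≡ 8 (mod 9); new modulus lcm = 1197.
    Write x = 101 + 133·t and substitute into x ≡ 8 (mod 9): 133·t ≡ 8 − 101 = -93 (mod 9).
    Reduce coefficients mod 9: 7·t ≡ 6 (mod 9).
    The inverse of 7 mod 9 is 4 (since 7·4 = 28 = 3·9 + 1), so t ≡ 4·6 = 24 ≡ 6 (mod 9).
    Then x = 101 + 133·6 = 899, valid modulo lcm(133, 9) = 1197: x ≡ 899 (mod 1197).
  Combine with x ≡ 8 (mod 17); new modulus lcm = 20349.
    Write x = 899 + 1197·t and substitute into x ≡ 8 (mod 17): 1197·t ≡ 8 − 899 = -891 (mod 17).
    Reduce coefficients mod 17: 7·t ≡ 10 (mod 17).
    The inverse of 7 mod 17 is 5 (since 7·5 = 35 = 2·17 + 1), so t ≡ 5·10 = 50 ≡ 16 (mod 17).
    Then x = 899 + 1197·16 = 20051, valid modulo lcm(1197, 17) = 20349: x ≡ 20051 (mod 20349).
Verify against each original: 20051 mod 7 = 3, 20051 mod 19 = 6, 20051 mod 9 = 8, 20051 mod 17 = 8.

x ≡ 20051 (mod 20349).


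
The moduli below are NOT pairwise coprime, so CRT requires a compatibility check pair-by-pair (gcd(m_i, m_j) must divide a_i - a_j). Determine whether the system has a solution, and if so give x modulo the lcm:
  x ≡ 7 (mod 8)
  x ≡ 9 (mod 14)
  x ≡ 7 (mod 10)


Moduli 8, 14, 10 are not pairwise coprime, so CRT works modulo lcm(m_i) when all pairwise compatibility conditions hold.
Pairwise compatibility: gcd(m_i, m_j) must divide a_i - a_j for every pair.
Merge one congruence at a time:
  Start: x ≡ 7 (mod 8).
  Combine with x ≡ 9 (mod 14): gcd(8, 14) = 2; 9 - 7 = 2, which IS divisible by 2, so compatible.
    Write x = 7 + 8·t and substitute into x ≡ 9 (mod 14): 8·t ≡ 9 − 7 = 2 (mod 14).
    Divide the congruence (and modulus) by g = 2: 4·t ≡ 1 (mod 7).
    The inverse of 4 mod 7 is 2 (since 4·2 = 8 = 1·7 + 1), so t ≡ 2·1 = 2 ≡ 2 (mod 7).
    Then x = 7 + 8·2 = 23, valid modulo lcm(8, 14) = 56: x ≡ 23 (mod 56).
  Combine with x ≡ 7 (mod 10): gcd(56, 10) = 2; 7 - 23 = -16, which IS divisible by 2, so compatible.
    Write x = 23 + 56·t and substitute into x ≡ 7 (mod 10): 56·t ≡ 7 − 23 = -16 (mod 10).
    Divide the congruence (and modulus) by g = 2: 28·t ≡ -8 (mod 5).
    Reduce coefficients mod 5: 3·t ≡ 2 (mod 5).
    The inverse of 3 mod 5 is 2 (since 3·2 = 6 = 1·5 + 1), so t ≡ 2·2 = 4 ≡ 4 (mod 5).
    Then x = 23 + 56·4 = 247, valid modulo lcm(56, 10) = 280: x ≡ 247 (mod 280).
Verify: 247 mod 8 = 7, 247 mod 14 = 9, 247 mod 10 = 7.

x ≡ 247 (mod 280).


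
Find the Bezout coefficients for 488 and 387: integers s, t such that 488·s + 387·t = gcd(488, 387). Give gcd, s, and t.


Euclidean algorithm on (488, 387) — divide until remainder is 0:
  488 = 1 · 387 + 101
  387 = 3 · 101 + 84
  101 = 1 · 84 + 17
  84 = 4 · 17 + 16
  17 = 1 · 16 + 1
  16 = 16 · 1 + 0
gcd(488, 387) = 1.
Track Bezout coefficients alongside the remainders: start with r₀ = 488 = a·1 + b·0 (s = 1, t = 0) and r₁ = 387 = a·0 + b·1 (s = 0, t = 1); each new remainder r_{k+1} = r_{k-1} − q_k·r_k inherits s_{k+1} = s_{k-1} − q_k·s_k, t_{k+1} = t_{k-1} − q_k·t_k, so r_k = a·s_k + b·t_k at every step:
  q = 1: r = 101, s = 1 − 1·0 = 1, t = 0 − 1·1 = -1  (check: 488·1 + 387·(-1) = 101)
  q = 3: r = 84, s = 0 − 3·1 = -3, t = 1 − 3·(-1) = 4  (check: 488·(-3) + 387·4 = 84)
  q = 1: r = 17, s = 1 − 1·(-3) = 4, t = -1 − 1·4 = -5  (check: 488·4 + 387·(-5) = 17)
  q = 4: r = 16, s = -3 − 4·4 = -19, t = 4 − 4·(-5) = 24  (check: 488·(-19) + 387·24 = 16)
  q = 1: r = 1, s = 4 − 1·(-19) = 23, t = -5 − 1·24 = -29  (check: 488·23 + 387·(-29) = 1)
The row with r = 1 (the gcd) gives the Bezout coefficients s = 23, t = -29.
Result: 488 · (23) + 387 · (-29) = 1.

gcd(488, 387) = 1; s = 23, t = -29 (check: 488·23 + 387·(-29) = 1).


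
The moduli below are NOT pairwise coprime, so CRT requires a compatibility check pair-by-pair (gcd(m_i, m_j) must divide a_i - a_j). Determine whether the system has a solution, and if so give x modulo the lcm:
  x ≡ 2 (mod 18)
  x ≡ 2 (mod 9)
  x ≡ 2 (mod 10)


Moduli 18, 9, 10 are not pairwise coprime, so CRT works modulo lcm(m_i) when all pairwise compatibility conditions hold.
Pairwise compatibility: gcd(m_i, m_j) must divide a_i - a_j for every pair.
Merge one congruence at a time:
  Start: x ≡ 2 (mod 18).
  Combine with x ≡ 2 (mod 9): gcd(18, 9) = 9; 2 - 2 = 0, which IS divisible by 9, so compatible.
    Write x = 2 + 18·t and substitute into x ≡ 2 (mod 9): 18·t ≡ 2 − 2 = 0 (mod 9).
    Divide the congruence (and modulus) by g = 9: 2·t ≡ 0 (mod 1).
    Modulo 1 every t works; take t = 0.
    Then x = 2 + 18·0 = 2, valid modulo lcm(18, 9) = 18: x ≡ 2 (mod 18).
  Combine with x ≡ 2 (mod 10): gcd(18, 10) = 2; 2 - 2 = 0, which IS divisible by 2, so compatible.
    Write x = 2 + 18·t and substitute into x ≡ 2 (mod 10): 18·t ≡ 2 − 2 = 0 (mod 10).
    Divide the congruence (and modulus) by g = 2: 9·t ≡ 0 (mod 5).
    Reduce coefficients mod 5: 4·t ≡ 0 (mod 5).
    The inverse of 4 mod 5 is 4 (since 4·4 = 16 = 3·5 + 1), so t ≡ 4·0 = 0 ≡ 0 (mod 5).
    Then x = 2 + 18·0 = 2, valid modulo lcm(18, 10) = 90: x ≡ 2 (mod 90).
Verify: 2 mod 18 = 2, 2 mod 9 = 2, 2 mod 10 = 2.

x ≡ 2 (mod 90).


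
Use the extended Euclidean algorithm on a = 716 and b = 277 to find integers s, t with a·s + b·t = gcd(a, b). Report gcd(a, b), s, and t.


Euclidean algorithm on (716, 277) — divide until remainder is 0:
  716 = 2 · 277 + 162
  277 = 1 · 162 + 115
  162 = 1 · 115 + 47
  115 = 2 · 47 + 21
  47 = 2 · 21 + 5
  21 = 4 · 5 + 1
  5 = 5 · 1 + 0
gcd(716, 277) = 1.
Track Bezout coefficients alongside the remainders: start with r₀ = 716 = a·1 + b·0 (s = 1, t = 0) and r₁ = 277 = a·0 + b·1 (s = 0, t = 1); each new remainder r_{k+1} = r_{k-1} − q_k·r_k inherits s_{k+1} = s_{k-1} − q_k·s_k, t_{k+1} = t_{k-1} − q_k·t_k, so r_k = a·s_k + b·t_k at every step:
  q = 2: r = 162, s = 1 − 2·0 = 1, t = 0 − 2·1 = -2  (check: 716·1 + 277·(-2) = 162)
  q = 1: r = 115, s = 0 − 1·1 = -1, t = 1 − 1·(-2) = 3  (check: 716·(-1) + 277·3 = 115)
  q = 1: r = 47, s = 1 − 1·(-1) = 2, t = -2 − 1·3 = -5  (check: 716·2 + 277·(-5) = 47)
  q = 2: r = 21, s = -1 − 2·2 = -5, t = 3 − 2·(-5) = 13  (check: 716·(-5) + 277·13 = 21)
  q = 2: r = 5, s = 2 − 2·(-5) = 12, t = -5 − 2·13 = -31  (check: 716·12 + 277·(-31) = 5)
  q = 4: r = 1, s = -5 − 4·12 = -53, t = 13 − 4·(-31) = 137  (check: 716·(-53) + 277·137 = 1)
The row with r = 1 (the gcd) gives the Bezout coefficients s = -53, t = 137.
Result: 716 · (-53) + 277 · (137) = 1.

gcd(716, 277) = 1; s = -53, t = 137 (check: 716·(-53) + 277·137 = 1).


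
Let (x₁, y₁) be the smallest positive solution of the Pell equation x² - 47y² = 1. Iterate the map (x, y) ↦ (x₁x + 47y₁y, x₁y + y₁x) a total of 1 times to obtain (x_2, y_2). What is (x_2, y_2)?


Step 1: Find the fundamental solution (x₁, y₁) of x² - 47y² = 1.
  Expand √47 as a continued fraction. a₀ = ⌊√47⌋ = 6; iterate m_{k+1} = d_k·a_k − m_k, d_{k+1} = (47 − m_{k+1}²)/d_k, a_{k+1} = ⌊(a₀ + m_{k+1})/d_{k+1}⌋ (starting m₀ = 0, d₀ = 1), with convergents p_k = a_k·p_{k-1} + p_{k-2}, q_k = a_k·q_{k-1} + q_{k-2} (p₋₁ = 1, q₋₁ = 0):
  k = 0: a₀ = 6; p₀/q₀ = 6/1; p₀² − 47·q₀² = 36 − 47 = -11.
  k = 1: m = 6, d = 11, a = ⌊(6 + 6)/11⌋ = 1; p/q = (1·6 + 1)/(1·1 + 0) = 7/1; p² − 47·q² = 49 − 47 = 2.
  k = 2: m = 5, d = 2, a = ⌊(6 + 5)/2⌋ = 5; p/q = (5·7 + 6)/(5·1 + 1) = 41/6; p² − 47·q² = 1681 − 1692 = -11.
  k = 3: m = 5, d = 11, a = ⌊(6 + 5)/11⌋ = 1; p/q = (1·41 + 7)/(1·6 + 1) = 48/7; p² − 47·q² = 2304 − 2303 = 1.
  The first convergent with p² − 47·q² = 1 gives the fundamental solution (x₁, y₁) = (48, 7).
Step 2: Apply the recurrence (x_{n+1}, y_{n+1}) = (x₁x_n + 47y₁y_n, x₁y_n + y₁x_n) repeatedly.
  From (x_1, y_1) = (48, 7): x_2 = 48·48 + 47·7·7 = 4607; y_2 = 48·7 + 7·48 = 672.
Step 3: Verify x_2² - 47·y_2² = 21224449 - 21224448 = 1 (should be 1). ✓

(x_1, y_1) = (48, 7); (x_2, y_2) = (4607, 672).


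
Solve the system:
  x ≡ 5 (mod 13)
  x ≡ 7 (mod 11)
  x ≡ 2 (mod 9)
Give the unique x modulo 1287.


Moduli 13, 11, 9 are pairwise coprime; by CRT there is a unique solution modulo M = 13 · 11 · 9 = 1287.
Solve pairwise, accumulating the modulus:
  Start with x ≡ 5 (mod 13).
  Combine with x ≡ 7 (mod 11): since gcd(13, 11) = 1, we get a unique residue mod 143.
    Write x = 5 + 13·t and substitute into x ≡ 7 (mod 11): 13·t ≡ 7 − 5 = 2 (mod 11).
    Reduce coefficients mod 11: 2·t ≡ 2 (mod 11).
    The inverse of 2 mod 11 is 6 (since 2·6 = 12 = 1·11 + 1), so t ≡ 6·2 = 12 ≡ 1 (mod 11).
    Then x = 5 + 13·1 = 18, valid modulo lcm(13, 11) = 143: x ≡ 18 (mod 143).
  Combine with x ≡ 2 (mod 9): since gcd(143, 9) = 1, we get a unique residue mod 1287.
    Write x = 18 + 143·t and substitute into x ≡ 2 (mod 9): 143·t ≡ 2 − 18 = -16 (mod 9).
    Reduce coefficients mod 9: 8·t ≡ 2 (mod 9).
    The inverse of 8 mod 9 is 8 (since 8·8 = 64 = 7·9 + 1), so t ≡ 8·2 = 16 ≡ 7 (mod 9).
    Then x = 18 + 143·7 = 1019, valid modulo lcm(143, 9) = 1287: x ≡ 1019 (mod 1287).
Verify: 1019 mod 13 = 5 ✓, 1019 mod 11 = 7 ✓, 1019 mod 9 = 2 ✓.

x ≡ 1019 (mod 1287).


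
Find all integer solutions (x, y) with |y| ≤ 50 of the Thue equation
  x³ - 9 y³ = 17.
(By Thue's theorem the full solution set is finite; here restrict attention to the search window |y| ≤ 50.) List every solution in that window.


The equation is x³ - 9y³ = 17. For fixed y, x³ = 9·y³ + 17, so a solution requires the RHS to be a perfect cube.
Strategy: iterate y from -50 to 50, compute RHS = 9·y³ + 17, and check whether it is a (positive or negative) perfect cube.
Check small values of y:
  y = 0: RHS = 17 is not a perfect cube.
  y = 1: RHS = 26 is not a perfect cube.
  y = -1: RHS = 8 = (2)³ ⇒ x = 2 works.
  y = 2: RHS = 89 is not a perfect cube.
  y = -2: RHS = -55 is not a perfect cube.
  y = 3: RHS = 260 is not a perfect cube.
  y = -3: RHS = -226 is not a perfect cube.
Continuing, at y = -25: RHS = -140608 = (-52)³ ⇒ x = -52 works.
Searching the remaining y in |y| ≤ 50 finds no further solutions.
Collected solutions: (2, -1), (-52, -25).

Solutions (with |y| ≤ 50): (2, -1), (-52, -25).


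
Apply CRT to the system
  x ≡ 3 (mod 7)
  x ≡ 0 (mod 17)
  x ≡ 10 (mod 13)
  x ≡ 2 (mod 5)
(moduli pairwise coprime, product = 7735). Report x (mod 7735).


Product of moduli M = 7 · 17 · 13 · 5 = 7735.
Merge one congruence at a time:
  Start: x ≡ 3 (mod 7).
  Combine with x ≡ 0 (mod 17); new modulus lcm = 119.
    Write x = 3 + 7·t and substitute into x ≡ 0 (mod 17): 7·t ≡ 0 − 3 = -3 (mod 17).
    Reduce coefficients mod 17: 7·t ≡ 14 (mod 17).
    The inverse of 7 mod 17 is 5 (since 7·5 = 35 = 2·17 + 1), so t ≡ 5·14 = 70 ≡ 2 (mod 17).
    Then x = 3 + 7·2 = 17, valid modulo lcm(7, 17) = 119: x ≡ 17 (mod 119).
  Combine with x ≡ 10 (mod 13); new modulus lcm = 1547.
    Write x = 17 + 119·t and substitute into x ≡ 10 (mod 13): 119·t ≡ 10 − 17 = -7 (mod 13).
    Reduce coefficients mod 13: 2·t ≡ 6 (mod 13).
    The inverse of 2 mod 13 is 7 (since 2·7 = 14 = 1·13 + 1), so t ≡ 7·6 = 42 ≡ 3 (mod 13).
    Then x = 17 + 119·3 = 374, valid modulo lcm(119, 13) = 1547: x ≡ 374 (mod 1547).
  Combine with x ≡ 2 (mod 5); new modulus lcm = 7735.
    Write x = 374 + 1547·t and substitute into x ≡ 2 (mod 5): 1547·t ≡ 2 − 374 = -372 (mod 5).
    Reduce coefficients mod 5: 2·t ≡ 3 (mod 5).
    The inverse of 2 mod 5 is 3 (since 2·3 = 6 = 1·5 + 1), so t ≡ 3·3 = 9 ≡ 4 (mod 5).
    Then x = 374 + 1547·4 = 6562, valid modulo lcm(1547, 5) = 7735: x ≡ 6562 (mod 7735).
Verify against each original: 6562 mod 7 = 3, 6562 mod 17 = 0, 6562 mod 13 = 10, 6562 mod 5 = 2.

x ≡ 6562 (mod 7735).


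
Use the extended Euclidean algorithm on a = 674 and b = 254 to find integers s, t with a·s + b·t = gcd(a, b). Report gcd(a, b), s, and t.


Euclidean algorithm on (674, 254) — divide until remainder is 0:
  674 = 2 · 254 + 166
  254 = 1 · 166 + 88
  166 = 1 · 88 + 78
  88 = 1 · 78 + 10
  78 = 7 · 10 + 8
  10 = 1 · 8 + 2
  8 = 4 · 2 + 0
gcd(674, 254) = 2.
Track Bezout coefficients alongside the remainders: start with r₀ = 674 = a·1 + b·0 (s = 1, t = 0) and r₁ = 254 = a·0 + b·1 (s = 0, t = 1); each new remainder r_{k+1} = r_{k-1} − q_k·r_k inherits s_{k+1} = s_{k-1} − q_k·s_k, t_{k+1} = t_{k-1} − q_k·t_k, so r_k = a·s_k + b·t_k at every step:
  q = 2: r = 166, s = 1 − 2·0 = 1, t = 0 − 2·1 = -2  (check: 674·1 + 254·(-2) = 166)
  q = 1: r = 88, s = 0 − 1·1 = -1, t = 1 − 1·(-2) = 3  (check: 674·(-1) + 254·3 = 88)
  q = 1: r = 78, s = 1 − 1·(-1) = 2, t = -2 − 1·3 = -5  (check: 674·2 + 254·(-5) = 78)
  q = 1: r = 10, s = -1 − 1·2 = -3, t = 3 − 1·(-5) = 8  (check: 674·(-3) + 254·8 = 10)
  q = 7: r = 8, s = 2 − 7·(-3) = 23, t = -5 − 7·8 = -61  (check: 674·23 + 254·(-61) = 8)
  q = 1: r = 2, s = -3 − 1·23 = -26, t = 8 − 1·(-61) = 69  (check: 674·(-26) + 254·69 = 2)
The row with r = 2 (the gcd) gives the Bezout coefficients s = -26, t = 69.
Result: 674 · (-26) + 254 · (69) = 2.

gcd(674, 254) = 2; s = -26, t = 69 (check: 674·(-26) + 254·69 = 2).


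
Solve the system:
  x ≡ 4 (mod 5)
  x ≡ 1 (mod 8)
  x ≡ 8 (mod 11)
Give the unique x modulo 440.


Moduli 5, 8, 11 are pairwise coprime; by CRT there is a unique solution modulo M = 5 · 8 · 11 = 440.
Solve pairwise, accumulating the modulus:
  Start with x ≡ 4 (mod 5).
  Combine with x ≡ 1 (mod 8): since gcd(5, 8) = 1, we get a unique residue mod 40.
    Write x = 4 + 5·t and substitute into x ≡ 1 (mod 8): 5·t ≡ 1 − 4 = -3 (mod 8).
    Reduce coefficients mod 8: 5·t ≡ 5 (mod 8).
    The inverse of 5 mod 8 is 5 (since 5·5 = 25 = 3·8 + 1), so t ≡ 5·5 = 25 ≡ 1 (mod 8).
    Then x = 4 + 5·1 = 9, valid modulo lcm(5, 8) = 40: x ≡ 9 (mod 40).
  Combine with x ≡ 8 (mod 11): since gcd(40, 11) = 1, we get a unique residue mod 440.
    Write x = 9 + 40·t and substitute into x ≡ 8 (mod 11): 40·t ≡ 8 − 9 = -1 (mod 11).
    Reduce coefficients mod 11: 7·t ≡ 10 (mod 11).
    The inverse of 7 mod 11 is 8 (since 7·8 = 56 = 5·11 + 1), so t ≡ 8·10 = 80 ≡ 3 (mod 11).
    Then x = 9 + 40·3 = 129, valid modulo lcm(40, 11) = 440: x ≡ 129 (mod 440).
Verify: 129 mod 5 = 4 ✓, 129 mod 8 = 1 ✓, 129 mod 11 = 8 ✓.

x ≡ 129 (mod 440).


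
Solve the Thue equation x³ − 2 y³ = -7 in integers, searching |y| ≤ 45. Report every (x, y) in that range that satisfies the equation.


The equation is x³ - 2y³ = -7. For fixed y, x³ = 2·y³ − 7, so a solution requires the RHS to be a perfect cube.
Strategy: iterate y from -45 to 45, compute RHS = 2·y³ − 7, and check whether it is a (positive or negative) perfect cube.
Check small values of y:
  y = 0: RHS = -7 is not a perfect cube.
  y = 1: RHS = -5 is not a perfect cube.
  y = -1: RHS = -9 is not a perfect cube.
  y = 2: RHS = 9 is not a perfect cube.
  y = -2: RHS = -23 is not a perfect cube.
  y = 3: RHS = 47 is not a perfect cube.
  y = -3: RHS = -61 is not a perfect cube.
Continuing the search up to |y| = 45 finds no solutions either.
No (x, y) in the scanned range satisfies the equation.

No integer solutions with |y| ≤ 45.


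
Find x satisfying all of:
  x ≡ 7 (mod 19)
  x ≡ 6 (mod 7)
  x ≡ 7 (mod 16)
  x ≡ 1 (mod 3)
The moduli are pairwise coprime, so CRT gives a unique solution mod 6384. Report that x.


Product of moduli M = 19 · 7 · 16 · 3 = 6384.
Merge one congruence at a time:
  Start: x ≡ 7 (mod 19).
  Combine with x ≡ 6 (mod 7); new modulus lcm = 133.
    Write x = 7 + 19·t and substitute into x ≡ 6 (mod 7): 19·t ≡ 6 − 7 = -1 (mod 7).
    Reduce coefficients mod 7: 5·t ≡ 6 (mod 7).
    The inverse of 5 mod 7 is 3 (since 5·3 = 15 = 2·7 + 1), so t ≡ 3·6 = 18 ≡ 4 (mod 7).
    Then x = 7 + 19·4 = 83, valid modulo lcm(19, 7) = 133: x ≡ 83 (mod 133).
  Combine with x ≡ 7 (mod 16); new modulus lcm = 2128.
    Write x = 83 + 133·t and substitute into x ≡ 7 (mod 16): 133·t ≡ 7 − 83 = -76 (mod 16).
    Reduce coefficients mod 16: 5·t ≡ 4 (mod 16).
    The inverse of 5 mod 16 is 13 (since 5·13 = 65 = 4·16 + 1), so t ≡ 13·4 = 52 ≡ 4 (mod 16).
    Then x = 83 + 133·4 = 615, valid modulo lcm(133, 16) = 2128: x ≡ 615 (mod 2128).
  Combine with x ≡ 1 (mod 3); new modulus lcm = 6384.
    Write x = 615 + 2128·t and substitute into x ≡ 1 (mod 3): 2128·t ≡ 1 − 615 = -614 (mod 3).
    Reduce coefficients mod 3: 1·t ≡ 1 (mod 3).
    So t ≡ 1 (mod 3).
    Then x = 615 + 2128·1 = 2743, valid modulo lcm(2128, 3) = 6384: x ≡ 2743 (mod 6384).
Verify against each original: 2743 mod 19 = 7, 2743 mod 7 = 6, 2743 mod 16 = 7, 2743 mod 3 = 1.

x ≡ 2743 (mod 6384).


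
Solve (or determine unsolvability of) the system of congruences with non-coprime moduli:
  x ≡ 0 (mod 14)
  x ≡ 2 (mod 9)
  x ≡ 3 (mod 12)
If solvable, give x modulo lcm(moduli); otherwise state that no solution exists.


Moduli 14, 9, 12 are not pairwise coprime, so CRT works modulo lcm(m_i) when all pairwise compatibility conditions hold.
Pairwise compatibility: gcd(m_i, m_j) must divide a_i - a_j for every pair.
Merge one congruence at a time:
  Start: x ≡ 0 (mod 14).
  Combine with x ≡ 2 (mod 9): gcd(14, 9) = 1; 2 - 0 = 2, which IS divisible by 1, so compatible.
    Write x = 0 + 14·t and substitute into x ≡ 2 (mod 9): 14·t ≡ 2 − 0 = 2 (mod 9).
    Reduce coefficients mod 9: 5·t ≡ 2 (mod 9).
    The inverse of 5 mod 9 is 2 (since 5·2 = 10 = 1·9 + 1), so t ≡ 2·2 = 4 ≡ 4 (mod 9).
    Then x = 0 + 14·4 = 56, valid modulo lcm(14, 9) = 126: x ≡ 56 (mod 126).
  Combine with x ≡ 3 (mod 12): gcd(126, 12) = 6, and 3 - 56 = -53 is NOT divisible by 6.
    ⇒ system is inconsistent (no integer solution).

No solution (the system is inconsistent).


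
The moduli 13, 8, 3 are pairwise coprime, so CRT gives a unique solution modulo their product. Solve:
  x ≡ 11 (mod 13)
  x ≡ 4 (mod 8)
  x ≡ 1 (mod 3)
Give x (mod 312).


Moduli 13, 8, 3 are pairwise coprime; by CRT there is a unique solution modulo M = 13 · 8 · 3 = 312.
Solve pairwise, accumulating the modulus:
  Start with x ≡ 11 (mod 13).
  Combine with x ≡ 4 (mod 8): since gcd(13, 8) = 1, we get a unique residue mod 104.
    Write x = 11 + 13·t and substitute into x ≡ 4 (mod 8): 13·t ≡ 4 − 11 = -7 (mod 8).
    Reduce coefficients mod 8: 5·t ≡ 1 (mod 8).
    The inverse of 5 mod 8 is 5 (since 5·5 = 25 = 3·8 + 1), so t ≡ 5·1 = 5 ≡ 5 (mod 8).
    Then x = 11 + 13·5 = 76, valid modulo lcm(13, 8) = 104: x ≡ 76 (mod 104).
  Combine with x ≡ 1 (mod 3): since gcd(104, 3) = 1, we get a unique residue mod 312.
    Write x = 76 + 104·t and substitute into x ≡ 1 (mod 3): 104·t ≡ 1 − 76 = -75 (mod 3).
    Reduce coefficients mod 3: 2·t ≡ 0 (mod 3).
    The inverse of 2 mod 3 is 2 (since 2·2 = 4 = 1·3 + 1), so t ≡ 2·0 = 0 ≡ 0 (mod 3).
    Then x = 76 + 104·0 = 76, valid modulo lcm(104, 3) = 312: x ≡ 76 (mod 312).
Verify: 76 mod 13 = 11 ✓, 76 mod 8 = 4 ✓, 76 mod 3 = 1 ✓.

x ≡ 76 (mod 312).


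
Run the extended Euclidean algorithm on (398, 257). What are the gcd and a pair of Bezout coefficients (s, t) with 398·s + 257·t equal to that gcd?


Euclidean algorithm on (398, 257) — divide until remainder is 0:
  398 = 1 · 257 + 141
  257 = 1 · 141 + 116
  141 = 1 · 116 + 25
  116 = 4 · 25 + 16
  25 = 1 · 16 + 9
  16 = 1 · 9 + 7
  9 = 1 · 7 + 2
  7 = 3 · 2 + 1
  2 = 2 · 1 + 0
gcd(398, 257) = 1.
Track Bezout coefficients alongside the remainders: start with r₀ = 398 = a·1 + b·0 (s = 1, t = 0) and r₁ = 257 = a·0 + b·1 (s = 0, t = 1); each new remainder r_{k+1} = r_{k-1} − q_k·r_k inherits s_{k+1} = s_{k-1} − q_k·s_k, t_{k+1} = t_{k-1} − q_k·t_k, so r_k = a·s_k + b·t_k at every step:
  q = 1: r = 141, s = 1 − 1·0 = 1, t = 0 − 1·1 = -1  (check: 398·1 + 257·(-1) = 141)
  q = 1: r = 116, s = 0 − 1·1 = -1, t = 1 − 1·(-1) = 2  (check: 398·(-1) + 257·2 = 116)
  q = 1: r = 25, s = 1 − 1·(-1) = 2, t = -1 − 1·2 = -3  (check: 398·2 + 257·(-3) = 25)
  q = 4: r = 16, s = -1 − 4·2 = -9, t = 2 − 4·(-3) = 14  (check: 398·(-9) + 257·14 = 16)
  q = 1: r = 9, s = 2 − 1·(-9) = 11, t = -3 − 1·14 = -17  (check: 398·11 + 257·(-17) = 9)
  q = 1: r = 7, s = -9 − 1·11 = -20, t = 14 − 1·(-17) = 31  (check: 398·(-20) + 257·31 = 7)
  q = 1: r = 2, s = 11 − 1·(-20) = 31, t = -17 − 1·31 = -48  (check: 398·31 + 257·(-48) = 2)
  q = 3: r = 1, s = -20 − 3·31 = -113, t = 31 − 3·(-48) = 175  (check: 398·(-113) + 257·175 = 1)
The row with r = 1 (the gcd) gives the Bezout coefficients s = -113, t = 175.
Result: 398 · (-113) + 257 · (175) = 1.

gcd(398, 257) = 1; s = -113, t = 175 (check: 398·(-113) + 257·175 = 1).


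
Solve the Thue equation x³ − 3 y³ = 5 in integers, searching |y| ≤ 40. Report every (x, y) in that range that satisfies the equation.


The equation is x³ - 3y³ = 5. For fixed y, x³ = 3·y³ + 5, so a solution requires the RHS to be a perfect cube.
Strategy: iterate y from -40 to 40, compute RHS = 3·y³ + 5, and check whether it is a (positive or negative) perfect cube.
Check small values of y:
  y = 0: RHS = 5 is not a perfect cube.
  y = 1: RHS = 8 = (2)³ ⇒ x = 2 works.
  y = -1: RHS = 2 is not a perfect cube.
  y = 2: RHS = 29 is not a perfect cube.
  y = -2: RHS = -19 is not a perfect cube.
  y = 3: RHS = 86 is not a perfect cube.
  y = -3: RHS = -76 is not a perfect cube.
Continuing the search up to |y| = 40 finds no further solutions beyond those listed.
Collected solutions: (2, 1).

Solutions (with |y| ≤ 40): (2, 1).


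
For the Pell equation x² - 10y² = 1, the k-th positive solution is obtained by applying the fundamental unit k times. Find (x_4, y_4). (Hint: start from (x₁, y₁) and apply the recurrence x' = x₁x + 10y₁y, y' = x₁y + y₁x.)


Step 1: Find the fundamental solution (x₁, y₁) of x² - 10y² = 1.
  Expand √10 as a continued fraction. a₀ = ⌊√10⌋ = 3; iterate m_{k+1} = d_k·a_k − m_k, d_{k+1} = (10 − m_{k+1}²)/d_k, a_{k+1} = ⌊(a₀ + m_{k+1})/d_{k+1}⌋ (starting m₀ = 0, d₀ = 1), with convergents p_k = a_k·p_{k-1} + p_{k-2}, q_k = a_k·q_{k-1} + q_{k-2} (p₋₁ = 1, q₋₁ = 0):
  k = 0: a₀ = 3; p₀/q₀ = 3/1; p₀² − 10·q₀² = 9 − 10 = -1.
  k = 1: m = 3, d = 1, a = ⌊(3 + 3)/1⌋ = 6; p/q = (6·3 + 1)/(6·1 + 0) = 19/6; p² − 10·q² = 361 − 360 = 1.
  The first convergent with p² − 10·q² = 1 gives the fundamental solution (x₁, y₁) = (19, 6).
Step 2: Apply the recurrence (x_{n+1}, y_{n+1}) = (x₁x_n + 10y₁y_n, x₁y_n + y₁x_n) repeatedly.
  From (x_1, y_1) = (19, 6): x_2 = 19·19 + 10·6·6 = 721; y_2 = 19·6 + 6·19 = 228.
  From (x_2, y_2) = (721, 228): x_3 = 19·721 + 10·6·228 = 27379; y_3 = 19·228 + 6·721 = 8658.
  From (x_3, y_3) = (27379, 8658): x_4 = 19·27379 + 10·6·8658 = 1039681; y_4 = 19·8658 + 6·27379 = 328776.
Step 3: Verify x_4² - 10·y_4² = 1080936581761 - 1080936581760 = 1 (should be 1). ✓

(x_1, y_1) = (19, 6); (x_4, y_4) = (1039681, 328776).


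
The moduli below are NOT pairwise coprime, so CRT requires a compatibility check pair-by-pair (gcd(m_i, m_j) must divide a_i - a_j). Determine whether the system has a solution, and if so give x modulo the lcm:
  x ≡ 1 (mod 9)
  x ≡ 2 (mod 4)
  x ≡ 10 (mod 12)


Moduli 9, 4, 12 are not pairwise coprime, so CRT works modulo lcm(m_i) when all pairwise compatibility conditions hold.
Pairwise compatibility: gcd(m_i, m_j) must divide a_i - a_j for every pair.
Merge one congruence at a time:
  Start: x ≡ 1 (mod 9).
  Combine with x ≡ 2 (mod 4): gcd(9, 4) = 1; 2 - 1 = 1, which IS divisible by 1, so compatible.
    Write x = 1 + 9·t and substitute into x ≡ 2 (mod 4): 9·t ≡ 2 − 1 = 1 (mod 4).
    Reduce coefficients mod 4: 1·t ≡ 1 (mod 4).
    So t ≡ 1 (mod 4).
    Then x = 1 + 9·1 = 10, valid modulo lcm(9, 4) = 36: x ≡ 10 (mod 36).
  Combine with x ≡ 10 (mod 12): gcd(36, 12) = 12; 10 - 10 = 0, which IS divisible by 12, so compatible.
    Write x = 10 + 36·t and substitute into x ≡ 10 (mod 12): 36·t ≡ 10 − 10 = 0 (mod 12).
    Divide the congruence (and modulus) by g = 12: 3·t ≡ 0 (mod 1).
    Modulo 1 every t works; take t = 0.
    Then x = 10 + 36·0 = 10, valid modulo lcm(36, 12) = 36: x ≡ 10 (mod 36).
Verify: 10 mod 9 = 1, 10 mod 4 = 2, 10 mod 12 = 10.

x ≡ 10 (mod 36).


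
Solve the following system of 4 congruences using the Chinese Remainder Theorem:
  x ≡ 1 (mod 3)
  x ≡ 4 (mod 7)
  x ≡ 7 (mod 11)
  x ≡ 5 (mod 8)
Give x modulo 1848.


Product of moduli M = 3 · 7 · 11 · 8 = 1848.
Merge one congruence at a time:
  Start: x ≡ 1 (mod 3).
  Combine with x ≡ 4 (mod 7); new modulus lcm = 21.
    Write x = 1 + 3·t and substitute into x ≡ 4 (mod 7): 3·t ≡ 4 − 1 = 3 (mod 7).
    The inverse of 3 mod 7 is 5 (since 3·5 = 15 = 2·7 + 1), so t ≡ 5·3 = 15 ≡ 1 (mod 7).
    Then x = 1 + 3·1 = 4, valid modulo lcm(3, 7) = 21: x ≡ 4 (mod 21).
  Combine with x ≡ 7 (mod 11); new modulus lcm = 231.
    Write x = 4 + 21·t and substitute into x ≡ 7 (mod 11): 21·t ≡ 7 − 4 = 3 (mod 11).
    Reduce coefficients mod 11: 10·t ≡ 3 (mod 11).
    The inverse of 10 mod 11 is 10 (since 10·10 = 100 = 9·11 + 1), so t ≡ 10·3 = 30 ≡ 8 (mod 11).
    Then x = 4 + 21·8 = 172, valid modulo lcm(21, 11) = 231: x ≡ 172 (mod 231).
  Combine with x ≡ 5 (mod 8); new modulus lcm = 1848.
    Write x = 172 + 231·t and substitute into x ≡ 5 (mod 8): 231·t ≡ 5 − 172 = -167 (mod 8).
    Reduce coefficients mod 8: 7·t ≡ 1 (mod 8).
    The inverse of 7 mod 8 is 7 (since 7·7 = 49 = 6·8 + 1), so t ≡ 7·1 = 7 ≡ 7 (mod 8).
    Then x = 172 + 231·7 = 1789, valid modulo lcm(231, 8) = 1848: x ≡ 1789 (mod 1848).
Verify against each original: 1789 mod 3 = 1, 1789 mod 7 = 4, 1789 mod 11 = 7, 1789 mod 8 = 5.

x ≡ 1789 (mod 1848).
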